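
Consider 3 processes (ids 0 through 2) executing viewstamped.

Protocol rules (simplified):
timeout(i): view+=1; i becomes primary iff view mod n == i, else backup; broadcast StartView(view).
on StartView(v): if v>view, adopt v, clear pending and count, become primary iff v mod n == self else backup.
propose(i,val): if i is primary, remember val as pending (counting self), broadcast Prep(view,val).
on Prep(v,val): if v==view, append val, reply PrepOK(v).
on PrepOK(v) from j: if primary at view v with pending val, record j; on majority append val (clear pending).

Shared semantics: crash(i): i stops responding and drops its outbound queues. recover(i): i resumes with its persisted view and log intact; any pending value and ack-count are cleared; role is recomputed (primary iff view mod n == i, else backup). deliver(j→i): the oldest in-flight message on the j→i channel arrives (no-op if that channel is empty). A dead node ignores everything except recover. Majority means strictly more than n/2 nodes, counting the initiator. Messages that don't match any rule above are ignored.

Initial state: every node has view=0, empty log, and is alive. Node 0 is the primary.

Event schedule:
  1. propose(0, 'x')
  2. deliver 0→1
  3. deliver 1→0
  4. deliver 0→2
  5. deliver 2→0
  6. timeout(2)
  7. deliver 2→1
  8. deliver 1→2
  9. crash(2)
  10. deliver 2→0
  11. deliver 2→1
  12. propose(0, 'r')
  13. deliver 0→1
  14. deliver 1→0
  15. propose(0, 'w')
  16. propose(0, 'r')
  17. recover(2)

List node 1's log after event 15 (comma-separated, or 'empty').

x

[1] propose(0,'x') → ∅
[2] deliver 0→1 → N1(back v0 [x])
[3] deliver 1→0 → N0(prim v0 [x])
[4] deliver 0→2 → N2(back v0 [x])
[5] deliver 2→0 → ∅
[6] timeout(2) → N2(back v1 [x])
[7] deliver 2→1 → N1(prim v1 [x])
[8] deliver 1→2 → ∅
[9] crash(2) → N2(✗back v1 [x])
[10] deliver 2→0 → ∅
[11] deliver 2→1 → ∅
[12] propose(0,'r') → ∅
[13] deliver 0→1 → ∅
[14] deliver 1→0 → ∅
[15] propose(0,'w') → ∅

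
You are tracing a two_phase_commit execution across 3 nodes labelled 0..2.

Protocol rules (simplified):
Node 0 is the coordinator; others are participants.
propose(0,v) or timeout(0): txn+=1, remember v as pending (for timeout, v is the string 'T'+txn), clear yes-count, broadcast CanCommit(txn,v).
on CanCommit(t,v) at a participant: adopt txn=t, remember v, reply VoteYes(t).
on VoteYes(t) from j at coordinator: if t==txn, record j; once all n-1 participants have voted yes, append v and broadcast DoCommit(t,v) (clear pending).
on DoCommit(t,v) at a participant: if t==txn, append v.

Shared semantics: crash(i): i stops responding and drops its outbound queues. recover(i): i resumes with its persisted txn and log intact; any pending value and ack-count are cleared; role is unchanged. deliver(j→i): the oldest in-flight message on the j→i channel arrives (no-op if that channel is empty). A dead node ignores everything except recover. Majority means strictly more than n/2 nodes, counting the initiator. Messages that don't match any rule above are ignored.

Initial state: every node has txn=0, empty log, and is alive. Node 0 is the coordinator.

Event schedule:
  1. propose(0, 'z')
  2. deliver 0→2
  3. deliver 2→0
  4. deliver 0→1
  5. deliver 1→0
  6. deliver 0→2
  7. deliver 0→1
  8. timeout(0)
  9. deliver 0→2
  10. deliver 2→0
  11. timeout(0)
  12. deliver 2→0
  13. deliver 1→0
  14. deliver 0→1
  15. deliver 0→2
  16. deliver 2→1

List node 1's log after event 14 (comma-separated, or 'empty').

z

after 1 — propose(0,'z'): n0:coor/t1/[-]
after 2 — deliver 0→2: n2:part/t1/[-]
after 3 — deliver 2→0: ·
after 4 — deliver 0→1: n1:part/t1/[-]
after 5 — deliver 1→0: n0:coor/t1/[z]
after 6 — deliver 0→2: n2:part/t1/[z]
after 7 — deliver 0→1: n1:part/t1/[z]
after 8 — timeout(0): n0:coor/t2/[z]
after 9 — deliver 0→2: n2:part/t2/[z]
after 10 — deliver 2→0: ·
after 11 — timeout(0): n0:coor/t3/[z]
after 12 — deliver 2→0: ·
after 13 — deliver 1→0: ·
after 14 — deliver 0→1: n1:part/t2/[z]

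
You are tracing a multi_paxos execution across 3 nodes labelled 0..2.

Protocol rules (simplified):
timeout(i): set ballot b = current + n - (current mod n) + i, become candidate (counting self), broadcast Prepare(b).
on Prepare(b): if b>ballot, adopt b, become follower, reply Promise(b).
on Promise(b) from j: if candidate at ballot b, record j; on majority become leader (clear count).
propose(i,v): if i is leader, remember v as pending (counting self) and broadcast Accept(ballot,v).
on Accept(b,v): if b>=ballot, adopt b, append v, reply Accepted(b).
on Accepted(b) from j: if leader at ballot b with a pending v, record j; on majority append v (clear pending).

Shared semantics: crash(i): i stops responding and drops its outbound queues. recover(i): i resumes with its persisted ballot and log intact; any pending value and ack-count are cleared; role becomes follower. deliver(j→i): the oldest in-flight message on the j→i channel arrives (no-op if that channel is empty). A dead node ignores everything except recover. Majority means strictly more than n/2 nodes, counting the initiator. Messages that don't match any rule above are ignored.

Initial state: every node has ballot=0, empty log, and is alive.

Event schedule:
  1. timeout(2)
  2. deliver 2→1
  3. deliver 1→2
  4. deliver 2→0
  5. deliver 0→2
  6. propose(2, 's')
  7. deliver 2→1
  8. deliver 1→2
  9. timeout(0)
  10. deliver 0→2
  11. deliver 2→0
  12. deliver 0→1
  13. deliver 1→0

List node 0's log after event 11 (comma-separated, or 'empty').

empty

after 1 — timeout(2): n2:cand/b5/[-]
after 2 — deliver 2→1: n1:foll/b5/[-]
after 3 — deliver 1→2: n2:lead/b5/[-]
after 4 — deliver 2→0: n0:foll/b5/[-]
after 5 — deliver 0→2: ·
after 6 — propose(2,'s'): ·
after 7 — deliver 2→1: n1:foll/b5/[s]
after 8 — deliver 1→2: n2:lead/b5/[s]
after 9 — timeout(0): n0:cand/b6/[-]
after 10 — deliver 0→2: n2:foll/b6/[s]
after 11 — deliver 2→0: ·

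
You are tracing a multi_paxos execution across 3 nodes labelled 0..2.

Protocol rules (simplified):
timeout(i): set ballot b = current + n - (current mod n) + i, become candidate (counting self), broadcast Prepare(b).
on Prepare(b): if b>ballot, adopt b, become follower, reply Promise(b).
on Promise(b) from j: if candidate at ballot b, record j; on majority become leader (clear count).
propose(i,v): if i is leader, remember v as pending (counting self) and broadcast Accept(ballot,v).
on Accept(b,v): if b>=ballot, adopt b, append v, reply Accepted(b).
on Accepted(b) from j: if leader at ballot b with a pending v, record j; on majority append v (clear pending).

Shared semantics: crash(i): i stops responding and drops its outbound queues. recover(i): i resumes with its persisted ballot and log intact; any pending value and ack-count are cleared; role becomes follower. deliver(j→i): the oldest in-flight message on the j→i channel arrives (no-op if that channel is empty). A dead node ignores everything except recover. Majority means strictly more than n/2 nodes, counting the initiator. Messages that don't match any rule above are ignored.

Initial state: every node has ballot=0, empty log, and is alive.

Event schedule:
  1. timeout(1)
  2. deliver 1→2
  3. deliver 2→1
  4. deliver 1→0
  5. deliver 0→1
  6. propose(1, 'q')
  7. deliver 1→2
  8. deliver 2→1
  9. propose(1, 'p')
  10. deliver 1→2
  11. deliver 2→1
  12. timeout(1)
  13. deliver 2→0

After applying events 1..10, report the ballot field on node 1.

4

1. timeout(1):  <1:cand b4 ->
2. deliver 1→2:  <2:foll b4 ->
3. deliver 2→1:  <1:lead b4 ->
4. deliver 1→0:  <0:foll b4 ->
5. deliver 0→1:  nop
6. propose(1,'q'):  nop
7. deliver 1→2:  <2:foll b4 q>
8. deliver 2→1:  <1:lead b4 q>
9. propose(1,'p'):  nop
10. deliver 1→2:  <2:foll b4 q,p>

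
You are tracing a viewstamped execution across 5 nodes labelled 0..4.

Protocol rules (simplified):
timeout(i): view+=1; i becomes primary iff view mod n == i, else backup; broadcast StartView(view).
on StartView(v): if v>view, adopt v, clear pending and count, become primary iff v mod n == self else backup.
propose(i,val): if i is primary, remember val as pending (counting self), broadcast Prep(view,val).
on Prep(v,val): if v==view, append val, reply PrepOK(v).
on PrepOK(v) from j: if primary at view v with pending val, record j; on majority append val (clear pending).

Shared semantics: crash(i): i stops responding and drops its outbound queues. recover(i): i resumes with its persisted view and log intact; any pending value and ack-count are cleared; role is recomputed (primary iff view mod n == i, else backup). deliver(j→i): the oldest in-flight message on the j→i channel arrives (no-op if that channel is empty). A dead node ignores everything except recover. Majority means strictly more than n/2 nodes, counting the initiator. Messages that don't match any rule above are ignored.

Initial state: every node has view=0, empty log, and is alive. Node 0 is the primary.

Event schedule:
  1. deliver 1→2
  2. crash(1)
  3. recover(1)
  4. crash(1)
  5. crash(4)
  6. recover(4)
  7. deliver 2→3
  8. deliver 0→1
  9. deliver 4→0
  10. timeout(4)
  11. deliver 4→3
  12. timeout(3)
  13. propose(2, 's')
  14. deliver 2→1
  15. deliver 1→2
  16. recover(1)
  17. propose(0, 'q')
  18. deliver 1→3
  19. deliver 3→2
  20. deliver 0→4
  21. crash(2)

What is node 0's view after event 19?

0

e1 deliver 1→2: ·
e2 crash(1): 1[✗back,v=0,-]
e3 recover(1): 1[back,v=0,-]
e4 crash(1): 1[✗back,v=0,-]
e5 crash(4): 4[✗back,v=0,-]
e6 recover(4): 4[back,v=0,-]
e7 deliver 2→3: ·
e8 deliver 0→1: ·
e9 deliver 4→0: ·
e10 timeout(4): 4[back,v=1,-]
e11 deliver 4→3: 3[back,v=1,-]
e12 timeout(3): 3[back,v=2,-]
e13 propose(2,'s'): ·
e14 deliver 2→1: ·
e15 deliver 1→2: ·
e16 recover(1): 1[back,v=0,-]
e17 propose(0,'q'): ·
e18 deliver 1→3: ·
e19 deliver 3→2: 2[prim,v=2,-]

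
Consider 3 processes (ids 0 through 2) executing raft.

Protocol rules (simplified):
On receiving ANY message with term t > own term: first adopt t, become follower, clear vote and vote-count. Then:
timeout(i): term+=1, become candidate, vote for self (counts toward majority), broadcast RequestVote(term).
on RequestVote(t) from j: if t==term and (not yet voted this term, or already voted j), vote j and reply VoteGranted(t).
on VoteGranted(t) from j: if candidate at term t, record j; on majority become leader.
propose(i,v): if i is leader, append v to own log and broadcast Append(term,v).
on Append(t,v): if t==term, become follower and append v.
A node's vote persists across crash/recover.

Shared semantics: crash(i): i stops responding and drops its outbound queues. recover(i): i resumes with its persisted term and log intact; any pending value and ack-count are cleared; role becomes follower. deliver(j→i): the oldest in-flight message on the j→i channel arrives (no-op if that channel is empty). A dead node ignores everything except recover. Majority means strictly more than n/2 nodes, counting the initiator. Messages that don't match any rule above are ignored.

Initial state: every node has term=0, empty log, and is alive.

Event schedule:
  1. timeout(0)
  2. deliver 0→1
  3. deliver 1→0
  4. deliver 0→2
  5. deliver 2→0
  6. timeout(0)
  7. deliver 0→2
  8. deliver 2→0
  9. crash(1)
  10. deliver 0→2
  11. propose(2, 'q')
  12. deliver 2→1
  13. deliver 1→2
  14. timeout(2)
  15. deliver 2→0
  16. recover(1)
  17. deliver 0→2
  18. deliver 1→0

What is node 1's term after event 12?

1

1. timeout(0):  <0:cand t1 ->
2. deliver 0→1:  <1:foll t1 ->
3. deliver 1→0:  <0:lead t1 ->
4. deliver 0→2:  <2:foll t1 ->
5. deliver 2→0:  nop
6. timeout(0):  <0:cand t2 ->
7. deliver 0→2:  <2:foll t2 ->
8. deliver 2→0:  <0:lead t2 ->
9. crash(1):  <1:✗foll t1 ->
10. deliver 0→2:  nop
11. propose(2,'q'):  nop
12. deliver 2→1:  nop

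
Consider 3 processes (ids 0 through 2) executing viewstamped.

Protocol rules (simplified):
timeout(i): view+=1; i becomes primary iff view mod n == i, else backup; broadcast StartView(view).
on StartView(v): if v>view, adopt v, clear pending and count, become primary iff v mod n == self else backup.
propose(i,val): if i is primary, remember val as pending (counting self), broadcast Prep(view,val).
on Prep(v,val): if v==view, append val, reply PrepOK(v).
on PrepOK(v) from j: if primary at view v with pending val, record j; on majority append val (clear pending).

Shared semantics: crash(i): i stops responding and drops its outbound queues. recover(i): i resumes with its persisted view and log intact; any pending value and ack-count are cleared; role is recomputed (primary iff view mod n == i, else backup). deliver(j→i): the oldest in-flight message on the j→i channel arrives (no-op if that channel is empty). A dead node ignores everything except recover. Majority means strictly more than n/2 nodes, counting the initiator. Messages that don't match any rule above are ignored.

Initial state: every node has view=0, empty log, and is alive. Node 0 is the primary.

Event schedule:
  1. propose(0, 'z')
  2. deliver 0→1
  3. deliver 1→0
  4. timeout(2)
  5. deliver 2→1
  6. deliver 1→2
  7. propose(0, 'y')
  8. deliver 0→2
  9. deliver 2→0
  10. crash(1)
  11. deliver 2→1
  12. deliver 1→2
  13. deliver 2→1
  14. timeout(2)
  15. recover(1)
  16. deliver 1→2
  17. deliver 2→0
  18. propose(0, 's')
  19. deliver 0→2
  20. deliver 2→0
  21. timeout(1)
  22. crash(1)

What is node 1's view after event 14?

1

after 1 — propose(0,'z'): ·
after 2 — deliver 0→1: n1:back/v0/[z]
after 3 — deliver 1→0: n0:prim/v0/[z]
after 4 — timeout(2): n2:back/v1/[-]
after 5 — deliver 2→1: n1:prim/v1/[z]
after 6 — deliver 1→2: ·
after 7 — propose(0,'y'): ·
after 8 — deliver 0→2: ·
after 9 — deliver 2→0: n0:back/v1/[z]
after 10 — crash(1): n1:✗prim/v1/[z]
after 11 — deliver 2→1: ·
after 12 — deliver 1→2: ·
after 13 — deliver 2→1: ·
after 14 — timeout(2): n2:prim/v2/[-]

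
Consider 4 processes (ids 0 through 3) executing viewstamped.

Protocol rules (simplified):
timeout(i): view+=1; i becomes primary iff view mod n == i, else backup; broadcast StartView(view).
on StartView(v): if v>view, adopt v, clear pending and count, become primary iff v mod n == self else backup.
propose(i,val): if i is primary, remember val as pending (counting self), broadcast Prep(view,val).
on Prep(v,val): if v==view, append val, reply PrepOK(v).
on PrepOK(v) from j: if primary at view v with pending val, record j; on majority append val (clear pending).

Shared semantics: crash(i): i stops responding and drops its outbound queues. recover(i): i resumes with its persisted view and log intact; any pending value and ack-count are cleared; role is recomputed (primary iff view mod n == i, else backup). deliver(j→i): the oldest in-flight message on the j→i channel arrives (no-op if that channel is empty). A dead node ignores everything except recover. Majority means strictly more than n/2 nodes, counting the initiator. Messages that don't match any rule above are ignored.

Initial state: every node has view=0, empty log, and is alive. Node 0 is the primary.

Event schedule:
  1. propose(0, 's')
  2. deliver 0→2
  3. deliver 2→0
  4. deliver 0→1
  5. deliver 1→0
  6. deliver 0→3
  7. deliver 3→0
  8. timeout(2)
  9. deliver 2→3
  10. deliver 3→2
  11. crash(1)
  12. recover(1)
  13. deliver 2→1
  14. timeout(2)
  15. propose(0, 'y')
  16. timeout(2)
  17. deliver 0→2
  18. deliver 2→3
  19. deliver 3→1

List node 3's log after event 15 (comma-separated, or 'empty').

after 1 — propose(0,'s'): ·
after 2 — deliver 0→2: n2:back/v0/[s]
after 3 — deliver 2→0: ·
after 4 — deliver 0→1: n1:back/v0/[s]
after 5 — deliver 1→0: n0:prim/v0/[s]
after 6 — deliver 0→3: n3:back/v0/[s]
after 7 — deliver 3→0: ·
after 8 — timeout(2): n2:back/v1/[s]
after 9 — deliver 2→3: n3:back/v1/[s]
after 10 — deliver 3→2: ·
after 11 — crash(1): n1:✗back/v0/[s]
after 12 — recover(1): n1:back/v0/[s]
after 13 — deliver 2→1: n1:prim/v1/[s]
after 14 — timeout(2): n2:prim/v2/[s]
after 15 — propose(0,'y'): ·

s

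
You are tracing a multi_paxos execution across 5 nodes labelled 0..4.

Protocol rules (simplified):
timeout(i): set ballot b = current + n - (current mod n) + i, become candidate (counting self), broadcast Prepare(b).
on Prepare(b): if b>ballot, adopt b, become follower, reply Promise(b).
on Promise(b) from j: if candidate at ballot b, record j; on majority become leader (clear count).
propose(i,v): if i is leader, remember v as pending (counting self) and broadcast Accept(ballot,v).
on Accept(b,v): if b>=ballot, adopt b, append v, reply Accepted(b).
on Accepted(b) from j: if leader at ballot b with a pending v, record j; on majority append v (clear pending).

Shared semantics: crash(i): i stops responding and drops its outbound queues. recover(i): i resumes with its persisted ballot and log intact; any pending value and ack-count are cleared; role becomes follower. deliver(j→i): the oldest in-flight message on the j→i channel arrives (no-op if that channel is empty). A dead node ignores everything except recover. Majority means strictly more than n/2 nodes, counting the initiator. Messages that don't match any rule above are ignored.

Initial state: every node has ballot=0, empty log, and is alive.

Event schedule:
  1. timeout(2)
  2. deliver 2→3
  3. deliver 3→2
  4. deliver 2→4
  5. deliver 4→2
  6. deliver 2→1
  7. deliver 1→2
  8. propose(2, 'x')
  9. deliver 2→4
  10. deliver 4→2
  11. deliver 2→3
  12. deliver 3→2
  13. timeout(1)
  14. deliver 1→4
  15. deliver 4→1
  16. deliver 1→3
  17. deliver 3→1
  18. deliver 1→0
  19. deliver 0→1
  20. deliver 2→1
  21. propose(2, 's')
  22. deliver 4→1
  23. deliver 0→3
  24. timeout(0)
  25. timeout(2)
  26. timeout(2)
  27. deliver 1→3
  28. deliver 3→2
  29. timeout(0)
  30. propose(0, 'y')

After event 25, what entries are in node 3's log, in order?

x

step 1 timeout(2): 2={cand,b=7,log=-}
step 2 deliver 2→3: 3={foll,b=7,log=-}
step 3 deliver 3→2: —
step 4 deliver 2→4: 4={foll,b=7,log=-}
step 5 deliver 4→2: 2={lead,b=7,log=-}
step 6 deliver 2→1: 1={foll,b=7,log=-}
step 7 deliver 1→2: —
step 8 propose(2,'x'): —
step 9 deliver 2→4: 4={foll,b=7,log=x}
step 10 deliver 4→2: —
step 11 deliver 2→3: 3={foll,b=7,log=x}
step 12 deliver 3→2: 2={lead,b=7,log=x}
step 13 timeout(1): 1={cand,b=11,log=-}
step 14 deliver 1→4: 4={foll,b=11,log=x}
step 15 deliver 4→1: —
step 16 deliver 1→3: 3={foll,b=11,log=x}
step 17 deliver 3→1: 1={lead,b=11,log=-}
step 18 deliver 1→0: 0={foll,b=11,log=-}
step 19 deliver 0→1: —
step 20 deliver 2→1: —
step 21 propose(2,'s'): —
step 22 deliver 4→1: —
step 23 deliver 0→3: —
step 24 timeout(0): 0={cand,b=15,log=-}
step 25 timeout(2): 2={cand,b=12,log=x}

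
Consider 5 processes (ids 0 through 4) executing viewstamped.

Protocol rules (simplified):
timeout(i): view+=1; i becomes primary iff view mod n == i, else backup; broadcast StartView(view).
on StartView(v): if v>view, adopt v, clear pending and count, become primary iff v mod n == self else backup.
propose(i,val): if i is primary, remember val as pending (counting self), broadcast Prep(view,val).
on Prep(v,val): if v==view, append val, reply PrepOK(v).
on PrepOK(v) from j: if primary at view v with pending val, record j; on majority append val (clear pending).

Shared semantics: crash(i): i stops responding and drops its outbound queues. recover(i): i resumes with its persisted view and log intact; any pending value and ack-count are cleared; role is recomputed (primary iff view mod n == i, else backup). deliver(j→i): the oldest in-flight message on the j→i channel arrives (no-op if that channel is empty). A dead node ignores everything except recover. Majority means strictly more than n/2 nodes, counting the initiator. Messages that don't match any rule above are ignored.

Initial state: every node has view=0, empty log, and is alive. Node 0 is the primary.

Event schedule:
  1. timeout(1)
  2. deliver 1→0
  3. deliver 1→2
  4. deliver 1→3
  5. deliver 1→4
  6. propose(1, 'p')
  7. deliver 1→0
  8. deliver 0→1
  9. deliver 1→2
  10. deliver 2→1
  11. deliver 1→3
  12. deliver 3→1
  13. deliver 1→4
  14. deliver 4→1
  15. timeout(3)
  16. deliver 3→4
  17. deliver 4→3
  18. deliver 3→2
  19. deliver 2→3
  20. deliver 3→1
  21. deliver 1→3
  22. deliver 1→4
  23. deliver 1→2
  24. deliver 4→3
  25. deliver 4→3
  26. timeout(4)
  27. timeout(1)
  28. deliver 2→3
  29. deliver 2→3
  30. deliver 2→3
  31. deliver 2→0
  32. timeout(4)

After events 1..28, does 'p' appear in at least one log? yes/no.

[1] timeout(1) → N1(prim v1 [-])
[2] deliver 1→0 → N0(back v1 [-])
[3] deliver 1→2 → N2(back v1 [-])
[4] deliver 1→3 → N3(back v1 [-])
[5] deliver 1→4 → N4(back v1 [-])
[6] propose(1,'p') → ∅
[7] deliver 1→0 → N0(back v1 [p])
[8] deliver 0→1 → ∅
[9] deliver 1→2 → N2(back v1 [p])
[10] deliver 2→1 → N1(prim v1 [p])
[11] deliver 1→3 → N3(back v1 [p])
[12] deliver 3→1 → ∅
[13] deliver 1→4 → N4(back v1 [p])
[14] deliver 4→1 → ∅
[15] timeout(3) → N3(back v2 [p])
[16] deliver 3→4 → N4(back v2 [p])
[17] deliver 4→3 → ∅
[18] deliver 3→2 → N2(prim v2 [p])
[19] deliver 2→3 → ∅
[20] deliver 3→1 → N1(back v2 [p])
[21] deliver 1→3 → ∅
[22] deliver 1→4 → ∅
[23] deliver 1→2 → ∅
[24] deliver 4→3 → ∅
[25] deliver 4→3 → ∅
[26] timeout(4) → N4(back v3 [p])
[27] timeout(1) → N1(back v3 [p])
[28] deliver 2→3 → ∅

yes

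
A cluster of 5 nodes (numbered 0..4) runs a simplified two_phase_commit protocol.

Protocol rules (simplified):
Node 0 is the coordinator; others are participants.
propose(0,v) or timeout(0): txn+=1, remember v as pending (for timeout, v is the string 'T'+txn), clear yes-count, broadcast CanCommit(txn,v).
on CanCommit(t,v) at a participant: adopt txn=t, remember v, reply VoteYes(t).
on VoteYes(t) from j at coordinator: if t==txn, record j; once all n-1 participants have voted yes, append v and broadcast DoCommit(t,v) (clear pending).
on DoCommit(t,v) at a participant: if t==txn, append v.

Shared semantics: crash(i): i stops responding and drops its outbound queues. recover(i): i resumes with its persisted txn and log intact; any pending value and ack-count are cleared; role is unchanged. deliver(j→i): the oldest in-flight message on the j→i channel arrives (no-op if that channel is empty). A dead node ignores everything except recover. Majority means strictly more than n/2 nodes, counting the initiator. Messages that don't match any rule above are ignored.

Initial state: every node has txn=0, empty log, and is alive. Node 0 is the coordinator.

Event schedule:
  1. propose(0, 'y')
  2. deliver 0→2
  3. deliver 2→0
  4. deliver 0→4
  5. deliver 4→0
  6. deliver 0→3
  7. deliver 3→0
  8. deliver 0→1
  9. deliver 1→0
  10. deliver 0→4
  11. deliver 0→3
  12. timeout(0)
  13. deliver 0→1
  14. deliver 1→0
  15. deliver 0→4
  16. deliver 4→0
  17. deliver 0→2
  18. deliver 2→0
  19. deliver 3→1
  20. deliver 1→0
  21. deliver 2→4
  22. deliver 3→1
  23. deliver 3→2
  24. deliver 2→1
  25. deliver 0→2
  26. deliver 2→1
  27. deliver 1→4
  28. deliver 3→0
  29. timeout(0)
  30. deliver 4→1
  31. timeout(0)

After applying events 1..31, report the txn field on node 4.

step 1 propose(0,'y'): 0={coor,t=1,log=-}
step 2 deliver 0→2: 2={part,t=1,log=-}
step 3 deliver 2→0: —
step 4 deliver 0→4: 4={part,t=1,log=-}
step 5 deliver 4→0: —
step 6 deliver 0→3: 3={part,t=1,log=-}
step 7 deliver 3→0: —
step 8 deliver 0→1: 1={part,t=1,log=-}
step 9 deliver 1→0: 0={coor,t=1,log=y}
step 10 deliver 0→4: 4={part,t=1,log=y}
step 11 deliver 0→3: 3={part,t=1,log=y}
step 12 timeout(0): 0={coor,t=2,log=y}
step 13 deliver 0→1: 1={part,t=1,log=y}
step 14 deliver 1→0: —
step 15 deliver 0→4: 4={part,t=2,log=y}
step 16 deliver 4→0: —
step 17 deliver 0→2: 2={part,t=1,log=y}
step 18 deliver 2→0: —
step 19 deliver 3→1: —
step 20 deliver 1→0: —
step 21 deliver 2→4: —
step 22 deliver 3→1: —
step 23 deliver 3→2: —
step 24 deliver 2→1: —
step 25 deliver 0→2: 2={part,t=2,log=y}
step 26 deliver 2→1: —
step 27 deliver 1→4: —
step 28 deliver 3→0: —
step 29 timeout(0): 0={coor,t=3,log=y}
step 30 deliver 4→1: —
step 31 timeout(0): 0={coor,t=4,log=y}

2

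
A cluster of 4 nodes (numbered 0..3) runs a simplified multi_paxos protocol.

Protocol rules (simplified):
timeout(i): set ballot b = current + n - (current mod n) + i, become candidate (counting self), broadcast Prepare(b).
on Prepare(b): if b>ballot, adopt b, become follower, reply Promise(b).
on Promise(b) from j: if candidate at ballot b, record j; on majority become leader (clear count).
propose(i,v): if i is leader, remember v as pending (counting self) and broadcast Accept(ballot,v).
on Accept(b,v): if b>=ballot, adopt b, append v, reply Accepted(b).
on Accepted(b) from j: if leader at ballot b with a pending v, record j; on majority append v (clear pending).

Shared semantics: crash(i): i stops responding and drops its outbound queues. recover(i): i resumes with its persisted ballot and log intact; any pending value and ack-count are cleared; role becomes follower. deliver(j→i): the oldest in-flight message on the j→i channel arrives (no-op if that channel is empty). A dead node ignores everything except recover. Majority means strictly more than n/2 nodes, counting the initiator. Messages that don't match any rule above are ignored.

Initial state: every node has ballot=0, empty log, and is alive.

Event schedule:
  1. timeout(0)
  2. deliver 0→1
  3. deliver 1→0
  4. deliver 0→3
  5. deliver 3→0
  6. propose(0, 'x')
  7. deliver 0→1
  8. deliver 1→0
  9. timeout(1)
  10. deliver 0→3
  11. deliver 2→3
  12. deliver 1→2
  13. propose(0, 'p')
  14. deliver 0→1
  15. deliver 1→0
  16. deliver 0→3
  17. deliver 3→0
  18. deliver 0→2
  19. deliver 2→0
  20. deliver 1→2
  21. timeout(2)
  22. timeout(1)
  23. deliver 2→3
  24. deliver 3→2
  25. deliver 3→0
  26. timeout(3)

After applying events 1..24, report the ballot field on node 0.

9

after 1 — timeout(0): n0:cand/b4/[-]
after 2 — deliver 0→1: n1:foll/b4/[-]
after 3 — deliver 1→0: ·
after 4 — deliver 0→3: n3:foll/b4/[-]
after 5 — deliver 3→0: n0:lead/b4/[-]
after 6 — propose(0,'x'): ·
after 7 — deliver 0→1: n1:foll/b4/[x]
after 8 — deliver 1→0: ·
after 9 — timeout(1): n1:cand/b9/[x]
after 10 — deliver 0→3: n3:foll/b4/[x]
after 11 — deliver 2→3: ·
after 12 — deliver 1→2: n2:foll/b9/[-]
after 13 — propose(0,'p'): ·
after 14 — deliver 0→1: ·
after 15 — deliver 1→0: n0:foll/b9/[-]
after 16 — deliver 0→3: n3:foll/b4/[x,p]
after 17 — deliver 3→0: ·
after 18 — deliver 0→2: ·
after 19 — deliver 2→0: ·
after 20 — deliver 1→2: ·
after 21 — timeout(2): n2:cand/b14/[-]
after 22 — timeout(1): n1:cand/b13/[x]
after 23 — deliver 2→3: n3:foll/b14/[x,p]
after 24 — deliver 3→2: ·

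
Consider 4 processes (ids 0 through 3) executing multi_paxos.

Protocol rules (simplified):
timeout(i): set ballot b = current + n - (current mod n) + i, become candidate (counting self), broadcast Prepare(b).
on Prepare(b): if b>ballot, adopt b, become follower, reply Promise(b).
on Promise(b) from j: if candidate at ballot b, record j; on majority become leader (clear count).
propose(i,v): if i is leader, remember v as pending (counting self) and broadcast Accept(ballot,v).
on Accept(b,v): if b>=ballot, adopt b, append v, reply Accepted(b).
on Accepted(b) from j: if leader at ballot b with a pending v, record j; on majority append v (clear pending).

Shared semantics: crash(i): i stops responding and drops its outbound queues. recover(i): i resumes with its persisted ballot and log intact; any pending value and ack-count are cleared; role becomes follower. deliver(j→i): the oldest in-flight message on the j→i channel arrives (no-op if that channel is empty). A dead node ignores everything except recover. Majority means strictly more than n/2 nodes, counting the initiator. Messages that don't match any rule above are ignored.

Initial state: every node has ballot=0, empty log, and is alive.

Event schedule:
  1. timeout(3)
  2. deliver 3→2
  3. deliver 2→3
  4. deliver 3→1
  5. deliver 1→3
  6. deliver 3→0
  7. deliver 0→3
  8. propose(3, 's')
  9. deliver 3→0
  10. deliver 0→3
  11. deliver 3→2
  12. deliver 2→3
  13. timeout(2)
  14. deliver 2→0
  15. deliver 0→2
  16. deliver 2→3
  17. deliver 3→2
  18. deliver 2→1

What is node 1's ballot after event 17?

7

step 1 timeout(3): 3={cand,b=7,log=-}
step 2 deliver 3→2: 2={foll,b=7,log=-}
step 3 deliver 2→3: —
step 4 deliver 3→1: 1={foll,b=7,log=-}
step 5 deliver 1→3: 3={lead,b=7,log=-}
step 6 deliver 3→0: 0={foll,b=7,log=-}
step 7 deliver 0→3: —
step 8 propose(3,'s'): —
step 9 deliver 3→0: 0={foll,b=7,log=s}
step 10 deliver 0→3: —
step 11 deliver 3→2: 2={foll,b=7,log=s}
step 12 deliver 2→3: 3={lead,b=7,log=s}
step 13 timeout(2): 2={cand,b=10,log=s}
step 14 deliver 2→0: 0={foll,b=10,log=s}
step 15 deliver 0→2: —
step 16 deliver 2→3: 3={foll,b=10,log=s}
step 17 deliver 3→2: 2={lead,b=10,log=s}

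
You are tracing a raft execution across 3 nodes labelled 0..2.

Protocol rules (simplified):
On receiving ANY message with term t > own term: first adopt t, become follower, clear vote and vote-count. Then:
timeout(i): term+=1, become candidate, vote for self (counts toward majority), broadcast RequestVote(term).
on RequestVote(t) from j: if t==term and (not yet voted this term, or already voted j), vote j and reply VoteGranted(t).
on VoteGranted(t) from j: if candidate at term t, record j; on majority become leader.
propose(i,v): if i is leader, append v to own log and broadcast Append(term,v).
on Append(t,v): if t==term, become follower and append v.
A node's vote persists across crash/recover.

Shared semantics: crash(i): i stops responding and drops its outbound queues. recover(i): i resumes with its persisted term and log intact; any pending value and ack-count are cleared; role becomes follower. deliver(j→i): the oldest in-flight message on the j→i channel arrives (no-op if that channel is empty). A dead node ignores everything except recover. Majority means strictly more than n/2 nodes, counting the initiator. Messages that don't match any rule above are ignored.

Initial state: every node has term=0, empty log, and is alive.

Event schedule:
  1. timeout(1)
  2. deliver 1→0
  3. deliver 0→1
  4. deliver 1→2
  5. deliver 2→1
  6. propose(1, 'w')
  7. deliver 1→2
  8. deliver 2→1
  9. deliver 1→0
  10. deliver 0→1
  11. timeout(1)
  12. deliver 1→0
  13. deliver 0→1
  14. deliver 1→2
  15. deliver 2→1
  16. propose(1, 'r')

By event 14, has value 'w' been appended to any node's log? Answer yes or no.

yes

[1] timeout(1) → N1(cand t1 [-])
[2] deliver 1→0 → N0(foll t1 [-])
[3] deliver 0→1 → N1(lead t1 [-])
[4] deliver 1→2 → N2(foll t1 [-])
[5] deliver 2→1 → ∅
[6] propose(1,'w') → N1(lead t1 [w])
[7] deliver 1→2 → N2(foll t1 [w])
[8] deliver 2→1 → ∅
[9] deliver 1→0 → N0(foll t1 [w])
[10] deliver 0→1 → ∅
[11] timeout(1) → N1(cand t2 [w])
[12] deliver 1→0 → N0(foll t2 [w])
[13] deliver 0→1 → N1(lead t2 [w])
[14] deliver 1→2 → N2(foll t2 [w])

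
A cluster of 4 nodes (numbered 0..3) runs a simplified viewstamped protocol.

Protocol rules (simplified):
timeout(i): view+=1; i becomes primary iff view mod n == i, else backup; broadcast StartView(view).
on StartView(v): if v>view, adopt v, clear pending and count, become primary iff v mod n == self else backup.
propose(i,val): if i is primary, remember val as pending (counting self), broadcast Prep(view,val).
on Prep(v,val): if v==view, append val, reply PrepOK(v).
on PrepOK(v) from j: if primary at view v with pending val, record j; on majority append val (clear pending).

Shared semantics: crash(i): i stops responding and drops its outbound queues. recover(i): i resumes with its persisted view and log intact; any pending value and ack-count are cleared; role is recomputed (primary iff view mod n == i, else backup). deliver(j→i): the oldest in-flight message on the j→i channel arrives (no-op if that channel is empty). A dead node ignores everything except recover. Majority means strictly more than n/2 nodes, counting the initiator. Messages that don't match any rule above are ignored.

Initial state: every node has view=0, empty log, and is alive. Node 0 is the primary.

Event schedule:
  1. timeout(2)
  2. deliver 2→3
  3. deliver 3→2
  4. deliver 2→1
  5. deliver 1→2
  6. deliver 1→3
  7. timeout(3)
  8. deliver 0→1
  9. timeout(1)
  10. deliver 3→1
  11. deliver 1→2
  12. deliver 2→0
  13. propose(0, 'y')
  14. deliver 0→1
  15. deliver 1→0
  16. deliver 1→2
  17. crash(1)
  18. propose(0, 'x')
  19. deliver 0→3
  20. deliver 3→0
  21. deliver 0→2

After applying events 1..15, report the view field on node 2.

2

step 1 timeout(2): 2={back,v=1,log=-}
step 2 deliver 2→3: 3={back,v=1,log=-}
step 3 deliver 3→2: —
step 4 deliver 2→1: 1={prim,v=1,log=-}
step 5 deliver 1→2: —
step 6 deliver 1→3: —
step 7 timeout(3): 3={back,v=2,log=-}
step 8 deliver 0→1: —
step 9 timeout(1): 1={back,v=2,log=-}
step 10 deliver 3→1: —
step 11 deliver 1→2: 2={prim,v=2,log=-}
step 12 deliver 2→0: 0={back,v=1,log=-}
step 13 propose(0,'y'): —
step 14 deliver 0→1: —
step 15 deliver 1→0: 0={back,v=2,log=-}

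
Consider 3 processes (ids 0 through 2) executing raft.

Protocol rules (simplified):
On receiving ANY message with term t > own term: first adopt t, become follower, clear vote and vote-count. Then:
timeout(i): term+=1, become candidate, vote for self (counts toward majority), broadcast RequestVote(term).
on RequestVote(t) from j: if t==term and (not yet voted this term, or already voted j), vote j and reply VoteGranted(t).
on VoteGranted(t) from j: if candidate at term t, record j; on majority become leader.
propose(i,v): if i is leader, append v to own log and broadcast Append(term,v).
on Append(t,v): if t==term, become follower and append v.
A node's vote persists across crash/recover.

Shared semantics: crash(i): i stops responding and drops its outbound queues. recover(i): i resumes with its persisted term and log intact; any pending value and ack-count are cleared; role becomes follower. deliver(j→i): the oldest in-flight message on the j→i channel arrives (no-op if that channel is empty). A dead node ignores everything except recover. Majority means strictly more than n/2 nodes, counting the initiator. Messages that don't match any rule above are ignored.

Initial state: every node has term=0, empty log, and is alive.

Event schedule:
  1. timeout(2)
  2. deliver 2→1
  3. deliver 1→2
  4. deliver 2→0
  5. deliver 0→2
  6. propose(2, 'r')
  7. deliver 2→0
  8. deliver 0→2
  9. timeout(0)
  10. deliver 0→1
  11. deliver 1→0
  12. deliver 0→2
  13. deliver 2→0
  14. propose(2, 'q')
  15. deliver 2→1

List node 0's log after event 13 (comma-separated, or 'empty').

1. timeout(2):  <2:cand t1 ->
2. deliver 2→1:  <1:foll t1 ->
3. deliver 1→2:  <2:lead t1 ->
4. deliver 2→0:  <0:foll t1 ->
5. deliver 0→2:  nop
6. propose(2,'r'):  <2:lead t1 r>
7. deliver 2→0:  <0:foll t1 r>
8. deliver 0→2:  nop
9. timeout(0):  <0:cand t2 r>
10. deliver 0→1:  <1:foll t2 ->
11. deliver 1→0:  <0:lead t2 r>
12. deliver 0→2:  <2:foll t2 r>
13. deliver 2→0:  nop

r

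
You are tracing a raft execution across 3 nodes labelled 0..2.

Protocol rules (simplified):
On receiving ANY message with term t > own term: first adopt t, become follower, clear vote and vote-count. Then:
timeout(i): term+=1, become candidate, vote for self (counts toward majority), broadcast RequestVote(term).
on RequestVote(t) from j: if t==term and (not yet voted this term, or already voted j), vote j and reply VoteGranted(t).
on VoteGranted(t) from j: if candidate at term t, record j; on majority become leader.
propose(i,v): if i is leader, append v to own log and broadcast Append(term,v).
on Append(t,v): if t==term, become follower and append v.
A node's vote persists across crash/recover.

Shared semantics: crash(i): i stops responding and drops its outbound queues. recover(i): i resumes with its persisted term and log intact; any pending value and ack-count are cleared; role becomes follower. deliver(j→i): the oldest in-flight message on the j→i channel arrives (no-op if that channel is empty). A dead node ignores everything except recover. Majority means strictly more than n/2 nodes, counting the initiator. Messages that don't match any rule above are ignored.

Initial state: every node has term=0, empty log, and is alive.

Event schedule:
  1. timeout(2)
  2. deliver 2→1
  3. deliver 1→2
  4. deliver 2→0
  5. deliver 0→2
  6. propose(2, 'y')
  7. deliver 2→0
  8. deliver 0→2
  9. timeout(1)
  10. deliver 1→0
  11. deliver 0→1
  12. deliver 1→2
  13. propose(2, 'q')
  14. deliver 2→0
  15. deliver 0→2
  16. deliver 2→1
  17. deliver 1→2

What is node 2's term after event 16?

2

step 1 timeout(2): 2={cand,t=1,log=-}
step 2 deliver 2→1: 1={foll,t=1,log=-}
step 3 deliver 1→2: 2={lead,t=1,log=-}
step 4 deliver 2→0: 0={foll,t=1,log=-}
step 5 deliver 0→2: —
step 6 propose(2,'y'): 2={lead,t=1,log=y}
step 7 deliver 2→0: 0={foll,t=1,log=y}
step 8 deliver 0→2: —
step 9 timeout(1): 1={cand,t=2,log=-}
step 10 deliver 1→0: 0={foll,t=2,log=y}
step 11 deliver 0→1: 1={lead,t=2,log=-}
step 12 deliver 1→2: 2={foll,t=2,log=y}
step 13 propose(2,'q'): —
step 14 deliver 2→0: —
step 15 deliver 0→2: —
step 16 deliver 2→1: —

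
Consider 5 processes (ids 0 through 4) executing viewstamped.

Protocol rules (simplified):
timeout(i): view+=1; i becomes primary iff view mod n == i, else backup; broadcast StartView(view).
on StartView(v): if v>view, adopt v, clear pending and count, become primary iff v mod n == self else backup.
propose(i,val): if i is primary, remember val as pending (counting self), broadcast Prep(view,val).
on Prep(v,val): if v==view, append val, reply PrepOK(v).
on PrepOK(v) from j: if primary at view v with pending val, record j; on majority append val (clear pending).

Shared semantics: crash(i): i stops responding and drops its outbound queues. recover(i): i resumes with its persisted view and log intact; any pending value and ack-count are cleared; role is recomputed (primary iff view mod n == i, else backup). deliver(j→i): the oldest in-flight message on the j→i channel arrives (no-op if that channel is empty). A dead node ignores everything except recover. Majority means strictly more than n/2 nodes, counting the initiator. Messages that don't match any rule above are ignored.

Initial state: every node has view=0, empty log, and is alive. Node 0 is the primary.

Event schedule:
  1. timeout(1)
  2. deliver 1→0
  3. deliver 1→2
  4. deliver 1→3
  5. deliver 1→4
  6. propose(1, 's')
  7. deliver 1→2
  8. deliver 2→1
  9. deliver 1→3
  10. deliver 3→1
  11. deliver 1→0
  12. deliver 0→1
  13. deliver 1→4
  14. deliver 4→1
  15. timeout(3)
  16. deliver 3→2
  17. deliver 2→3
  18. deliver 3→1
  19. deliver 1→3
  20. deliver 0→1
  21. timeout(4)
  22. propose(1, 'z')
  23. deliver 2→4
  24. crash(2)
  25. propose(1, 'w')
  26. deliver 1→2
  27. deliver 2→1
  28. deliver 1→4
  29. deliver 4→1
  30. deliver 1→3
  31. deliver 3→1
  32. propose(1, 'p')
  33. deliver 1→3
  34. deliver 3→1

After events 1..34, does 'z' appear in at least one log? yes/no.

[1] timeout(1) → N1(prim v1 [-])
[2] deliver 1→0 → N0(back v1 [-])
[3] deliver 1→2 → N2(back v1 [-])
[4] deliver 1→3 → N3(back v1 [-])
[5] deliver 1→4 → N4(back v1 [-])
[6] propose(1,'s') → ∅
[7] deliver 1→2 → N2(back v1 [s])
[8] deliver 2→1 → ∅
[9] deliver 1→3 → N3(back v1 [s])
[10] deliver 3→1 → N1(prim v1 [s])
[11] deliver 1→0 → N0(back v1 [s])
[12] deliver 0→1 → ∅
[13] deliver 1→4 → N4(back v1 [s])
[14] deliver 4→1 → ∅
[15] timeout(3) → N3(back v2 [s])
[16] deliver 3→2 → N2(prim v2 [s])
[17] deliver 2→3 → ∅
[18] deliver 3→1 → N1(back v2 [s])
[19] deliver 1→3 → ∅
[20] deliver 0→1 → ∅
[21] timeout(4) → N4(back v2 [s])
[22] propose(1,'z') → ∅
[23] deliver 2→4 → ∅
[24] crash(2) → N2(✗prim v2 [s])
[25] propose(1,'w') → ∅
[26] deliver 1→2 → ∅
[27] deliver 2→1 → ∅
[28] deliver 1→4 → ∅
[29] deliver 4→1 → ∅
[30] deliver 1→3 → ∅
[31] deliver 3→1 → ∅
[32] propose(1,'p') → ∅
[33] deliver 1→3 → ∅
[34] deliver 3→1 → ∅

no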